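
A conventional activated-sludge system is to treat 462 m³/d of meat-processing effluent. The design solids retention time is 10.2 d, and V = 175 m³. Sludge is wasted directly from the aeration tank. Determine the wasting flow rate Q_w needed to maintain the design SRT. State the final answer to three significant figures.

Q_w ≈ 17.2 m³/d

Wasting from the aeration tank: Q_w = V / θ_c = 175.0 / 10.2 = 17.16 m³/d.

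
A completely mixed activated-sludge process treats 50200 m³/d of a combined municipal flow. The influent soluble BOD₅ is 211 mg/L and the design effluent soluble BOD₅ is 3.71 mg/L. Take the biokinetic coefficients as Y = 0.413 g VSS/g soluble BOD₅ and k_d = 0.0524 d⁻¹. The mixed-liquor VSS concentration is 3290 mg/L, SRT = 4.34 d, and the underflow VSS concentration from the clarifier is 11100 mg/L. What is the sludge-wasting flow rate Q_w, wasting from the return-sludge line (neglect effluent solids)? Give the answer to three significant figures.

From the SRT design equation V = Y Q (S₀−S) θ_c / [X (1 + k_d θ_c)] = 0.413 × 50200 × (211 − 3.71) × 4.34 / [3290 × (1 + 0.0524 × 4.34)] = 1.87×10^7 / 4038 = 4619 m³.
Q_w = (V·X)/(θ_c X_r) = 4619 × 3290 / (4.34 × 11100) = 315.4 m³/d.

Q_w ≈ 315 m³/d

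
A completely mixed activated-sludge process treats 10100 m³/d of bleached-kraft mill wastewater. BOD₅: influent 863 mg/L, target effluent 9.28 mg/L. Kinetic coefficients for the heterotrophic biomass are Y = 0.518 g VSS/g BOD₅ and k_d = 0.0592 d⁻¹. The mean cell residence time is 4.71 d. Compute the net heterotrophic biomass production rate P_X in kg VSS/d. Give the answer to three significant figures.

P_X ≈ 3490 kg VSS/d

Y_obs = Y / (1 + k_d θ_c) = 0.518 / (1 + 0.0592 × 4.71) = 0.518 / 1.279 = 0.4051.
Q·(S₀ − S) = 10100 × (863 − 9.28) × 10⁻³ = 8623 kg/d removed.
So the net sludge growth is P_X = 0.4051 × 8623 = 3493 kg VSS/d.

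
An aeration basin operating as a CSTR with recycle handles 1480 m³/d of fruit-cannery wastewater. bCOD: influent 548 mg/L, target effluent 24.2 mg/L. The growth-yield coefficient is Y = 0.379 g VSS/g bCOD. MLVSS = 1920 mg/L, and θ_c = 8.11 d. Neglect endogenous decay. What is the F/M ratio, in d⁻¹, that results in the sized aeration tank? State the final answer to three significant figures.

Biomass mass balance (decay neglected): V·X = Y·Q·(S₀ − S)·θ_c, so V = 0.379 × 1480 × (548 − 24.2) × 8.11 / 1920 = 1241 m³.
Food-to-microorganism ratio F/M = Q S₀ / (V X) = 1480 × 548 / (1241 × 1920) = 0.3404 d⁻¹.

F/M ≈ 0.340 d⁻¹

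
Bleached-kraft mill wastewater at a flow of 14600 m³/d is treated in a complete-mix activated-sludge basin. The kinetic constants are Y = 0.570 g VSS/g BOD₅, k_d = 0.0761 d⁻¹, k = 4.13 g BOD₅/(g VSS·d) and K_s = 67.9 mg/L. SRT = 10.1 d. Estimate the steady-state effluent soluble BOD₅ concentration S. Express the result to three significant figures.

S ≈ 5.46 mg/L

For a completely mixed reactor with recycle the Lawrence–McCarty relation gives S = K_s·(1 + k_d·θ_c) / [θ_c·(Y·k − k_d) − 1] = 67.9 × (1 + 0.0761 × 10.1) / [10.1 × (0.570 × 4.13 − 0.0761) − 1] = 120.1 / 22.01 = 5.457 mg/L.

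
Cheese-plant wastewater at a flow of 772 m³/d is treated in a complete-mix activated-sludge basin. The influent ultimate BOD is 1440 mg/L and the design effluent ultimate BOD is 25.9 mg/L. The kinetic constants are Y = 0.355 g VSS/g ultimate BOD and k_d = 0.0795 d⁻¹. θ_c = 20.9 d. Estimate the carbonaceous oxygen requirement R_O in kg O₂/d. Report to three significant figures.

Y_obs = Y / (1 + k_d θ_c) = 0.355 / (1 + 0.0795 × 20.9) = 0.355 / 2.662 = 0.1334.
Substrate removed = Q·(S₀ − S) = 772 m³/d × (1440 − 25.9) g/m³ = 1.09×10^6 g/d = 1092 kg/d.
Biomass synthesised: P_X = Y_obs × 1092 = 145.6 kg VSS/d.
Carbonaceous O₂ demand = substrate oxidised − cell-mass equivalent = 1092 − 1.42 × 145.6 = 884.9 kg O₂/d.

R_O ≈ 885 kg O₂/d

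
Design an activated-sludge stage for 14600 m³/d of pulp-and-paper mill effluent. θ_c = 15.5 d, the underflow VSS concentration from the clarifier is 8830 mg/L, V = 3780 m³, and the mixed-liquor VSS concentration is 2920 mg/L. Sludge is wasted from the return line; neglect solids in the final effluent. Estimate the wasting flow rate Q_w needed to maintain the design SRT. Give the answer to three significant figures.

θ_c = V·X/(Q_w·X_r) when wasting from the recycle, so Q_w = V·X/(θ_c·X_r) = 3780 × 2920 / (15.5 × 8830) = 80.65 m³/d.

Q_w ≈ 80.6 m³/d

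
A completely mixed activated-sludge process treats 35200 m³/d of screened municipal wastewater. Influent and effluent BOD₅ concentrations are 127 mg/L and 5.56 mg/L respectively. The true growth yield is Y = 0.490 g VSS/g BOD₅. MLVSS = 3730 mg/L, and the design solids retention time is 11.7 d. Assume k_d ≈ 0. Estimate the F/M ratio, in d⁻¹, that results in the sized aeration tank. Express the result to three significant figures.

F/M ≈ 0.182 d⁻¹

With k_d = 0 the design equation reduces to V = Y Q (S₀−S) θ_c / X = 0.490 × 35200 × (127 − 5.56) × 11.7 / 3730 = 6570 m³.
F/M = Q·S₀ / (V·X) = 35200 × 127 / (6570 × 3730) = 0.1824 g BOD₅·(g VSS·d)⁻¹.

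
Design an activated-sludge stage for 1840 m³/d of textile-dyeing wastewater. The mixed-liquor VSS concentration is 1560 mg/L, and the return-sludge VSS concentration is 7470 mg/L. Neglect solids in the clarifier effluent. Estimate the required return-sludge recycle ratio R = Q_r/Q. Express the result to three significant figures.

Mass balance around the secondary clarifier (neglecting effluent solids): R = X / (X_r − X) = 1560 / (7470 − 1560) = 0.2640.

R ≈ 0.264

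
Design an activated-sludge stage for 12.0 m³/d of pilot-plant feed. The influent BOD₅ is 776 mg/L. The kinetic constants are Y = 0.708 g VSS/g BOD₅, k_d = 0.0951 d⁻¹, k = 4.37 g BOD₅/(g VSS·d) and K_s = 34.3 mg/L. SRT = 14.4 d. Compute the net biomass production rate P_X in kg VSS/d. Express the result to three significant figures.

From the Monod/SRT balance for a CMAS, S = K_s·(1+k_d θ_c)/[θ_c·(Y k − k_d) − 1] = 34.3 × (1 + 0.0951 × 14.4) / [14.4 × (0.708 × 4.37 − 0.0951) − 1] = 81.27 / 42.18 = 1.927 mg/L.
Observed yield with endogenous decay: Y_obs = Y / (1 + k_d·θ_c) = 0.708 / (1 + 0.0951 × 14.4) = 0.708 / 2.369 = 0.2988 g VSS/g BOD₅.
Mass of BOD₅ removed per day: Q(S₀ − S) = 12.0 × 774.1 g/m³ = 9.289 kg/d.
Biomass produced: P_X = Y_obs·Q·ΔS = 0.2988 × 9.289 ≈ 2.776 kg VSS/d.

P_X ≈ 2.78 kg VSS/d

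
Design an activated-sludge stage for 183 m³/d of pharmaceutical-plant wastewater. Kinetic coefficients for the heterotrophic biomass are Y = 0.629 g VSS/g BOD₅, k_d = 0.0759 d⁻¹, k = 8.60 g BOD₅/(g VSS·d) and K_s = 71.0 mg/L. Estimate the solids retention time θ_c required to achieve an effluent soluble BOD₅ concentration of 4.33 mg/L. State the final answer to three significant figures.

θ_c ≈ 4.25 d

From 1/θ_c = Y·k·S/(K_s + S) − k_d: Y·k·S/(K_s+S) = 0.629 × 8.60 × 4.33 / (71.0 + 4.33) = 0.3109 d⁻¹.
θ_c = 1/(μ − k_d) = 1/(0.3109 − 0.0759) = 1/0.2350 = 4.255 d.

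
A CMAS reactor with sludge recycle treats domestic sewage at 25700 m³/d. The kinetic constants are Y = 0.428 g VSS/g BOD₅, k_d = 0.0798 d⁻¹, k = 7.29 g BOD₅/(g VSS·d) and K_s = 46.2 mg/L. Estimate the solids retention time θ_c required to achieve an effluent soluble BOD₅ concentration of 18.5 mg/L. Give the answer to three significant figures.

Specific growth rate at S = 18.5 mg/L: μ = YkS/(K_s+S) = 0.428·7.29·18.5/(46.2+18.5) = 0.8922 d⁻¹.
1/θ_c = 0.8922 − 0.0798 = 0.8124 d⁻¹, so θ_c = 1.231 d.

θ_c ≈ 1.23 d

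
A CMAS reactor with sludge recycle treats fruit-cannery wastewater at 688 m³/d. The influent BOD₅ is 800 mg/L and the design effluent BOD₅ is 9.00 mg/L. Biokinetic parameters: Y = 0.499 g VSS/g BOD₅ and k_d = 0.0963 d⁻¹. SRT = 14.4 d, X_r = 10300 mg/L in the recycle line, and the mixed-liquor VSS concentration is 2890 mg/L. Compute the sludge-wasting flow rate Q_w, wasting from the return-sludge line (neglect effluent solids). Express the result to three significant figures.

Rearranging the biomass balance for a CMAS with decay, V = Y·Q·ΔS·θ_c / [X·(1+k_d θ_c)] = 0.499 × 688 × (800 − 9.00) × 14.4 / [2890 × (1 + 0.0963 × 14.4)] = 3.91×10^6 / 6898 = 566.9 m³.
Wasting from the return line (neglecting effluent solids): Q_w = V·X / (θ_c·X_r) = 566.9 × 2890 / (14.4 × 10300) = 11.05 m³/d.

Q_w ≈ 11.0 m³/d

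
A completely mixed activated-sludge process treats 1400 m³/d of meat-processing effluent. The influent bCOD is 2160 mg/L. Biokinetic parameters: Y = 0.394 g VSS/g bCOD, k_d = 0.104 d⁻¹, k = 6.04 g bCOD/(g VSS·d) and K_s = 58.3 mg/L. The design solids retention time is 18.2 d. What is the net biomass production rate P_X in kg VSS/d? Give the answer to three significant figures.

P_X ≈ 411 kg VSS/d

Effluent substrate depends only on kinetics and SRT: S = K_s(1 + k_d θ_c) / [θ_c(Yk − k_d) − 1] = 58.3 × (1 + 0.104 × 18.2) / [18.2 × (0.394 × 6.04 − 0.104) − 1] = 168.7 / 40.42 = 4.173 mg/L.
Observed yield with endogenous decay: Y_obs = Y / (1 + k_d·θ_c) = 0.394 / (1 + 0.104 × 18.2) = 0.394 / 2.893 = 0.1362 g VSS/g bCOD.
Mass of bCOD removed per day: Q(S₀ − S) = 1400 × 2156 g/m³ = 3018 kg/d.
Biomass produced: P_X = Y_obs·Q·ΔS = 0.1362 × 3018 ≈ 411.1 kg VSS/d.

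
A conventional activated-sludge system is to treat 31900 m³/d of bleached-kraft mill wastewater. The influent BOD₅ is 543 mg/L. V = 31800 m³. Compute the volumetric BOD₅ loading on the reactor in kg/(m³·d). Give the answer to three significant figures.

L_v ≈ 0.545 kg BOD₅/(m³·d)

Applied BOD₅ load per unit volume = Q·S₀/V = (31900 × 543/1000)/31800 = 0.5447 kg BOD₅·m⁻³·d⁻¹.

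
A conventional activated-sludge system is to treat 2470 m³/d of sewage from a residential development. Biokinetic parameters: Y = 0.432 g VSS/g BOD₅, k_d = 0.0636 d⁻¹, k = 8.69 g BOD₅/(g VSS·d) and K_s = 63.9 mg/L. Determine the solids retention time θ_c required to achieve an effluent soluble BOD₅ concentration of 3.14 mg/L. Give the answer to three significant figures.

θ_c ≈ 8.91 d

From 1/θ_c = Y·k·S/(K_s + S) − k_d: Y·k·S/(K_s+S) = 0.432 × 8.69 × 3.14 / (63.9 + 3.14) = 0.1758 d⁻¹.
Then 1/θ_c = μ − k_d = 0.1758 − 0.0636 = 0.1122 d⁻¹, giving θ_c = 8.910 d.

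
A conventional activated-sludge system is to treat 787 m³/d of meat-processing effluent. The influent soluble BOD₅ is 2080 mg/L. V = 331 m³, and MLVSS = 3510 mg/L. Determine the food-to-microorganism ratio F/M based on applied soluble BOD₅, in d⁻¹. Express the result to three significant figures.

F/M ≈ 1.41 d⁻¹

Food-to-microorganism ratio F/M = Q S₀ / (V X) = 787 × 2080 / (331.0 × 3510) = 1.409 d⁻¹.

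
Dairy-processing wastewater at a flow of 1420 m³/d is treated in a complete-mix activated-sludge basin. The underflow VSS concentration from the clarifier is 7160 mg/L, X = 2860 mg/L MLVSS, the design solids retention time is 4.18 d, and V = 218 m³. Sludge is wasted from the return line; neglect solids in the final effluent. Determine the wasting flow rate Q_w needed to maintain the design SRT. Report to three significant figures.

Q_w ≈ 20.8 m³/d

Wasting from the return line (neglecting effluent solids): Q_w = V·X / (θ_c·X_r) = 218.0 × 2860 / (4.18 × 7160) = 20.83 m³/d.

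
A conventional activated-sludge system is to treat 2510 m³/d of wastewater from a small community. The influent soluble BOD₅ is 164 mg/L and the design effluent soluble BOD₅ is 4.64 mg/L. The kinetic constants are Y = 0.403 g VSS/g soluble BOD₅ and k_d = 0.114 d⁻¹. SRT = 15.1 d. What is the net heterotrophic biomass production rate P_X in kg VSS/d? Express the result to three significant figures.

Correct the yield for decay: Y_obs = Y/(1 + k_d θ_c) = 0.403 / (1 + 0.114 × 15.1) = 0.403 / 2.721 = 0.1481.
ΔS = 164 − 4.64 = 159.4 mg/L, so the substrate removal rate is 2510 × 159.4/1000 = 400.0 kg soluble BOD₅/d.
Net biomass production P_X = Y_obs × Q·(S₀ − S) = 0.1481 × 400.0 = 59.23 kg VSS/d.

P_X ≈ 59.2 kg VSS/d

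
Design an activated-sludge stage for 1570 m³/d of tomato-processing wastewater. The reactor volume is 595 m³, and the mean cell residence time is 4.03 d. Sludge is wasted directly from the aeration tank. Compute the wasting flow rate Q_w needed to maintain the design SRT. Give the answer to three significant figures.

Q_w ≈ 148 m³/d

Wasting from the aeration tank: Q_w = V / θ_c = 595.0 / 4.03 = 147.6 m³/d.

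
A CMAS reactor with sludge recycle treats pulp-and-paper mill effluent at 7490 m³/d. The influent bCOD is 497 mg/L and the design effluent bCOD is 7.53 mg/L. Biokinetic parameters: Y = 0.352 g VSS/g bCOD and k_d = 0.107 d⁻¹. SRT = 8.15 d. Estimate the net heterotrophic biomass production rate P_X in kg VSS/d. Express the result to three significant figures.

P_X ≈ 689 kg VSS/d

Correct the yield for decay: Y_obs = Y/(1 + k_d θ_c) = 0.352 / (1 + 0.107 × 8.15) = 0.352 / 1.872 = 0.1880.
Q·(S₀ − S) = 7490 × (497 − 7.53) × 10⁻³ = 3666 kg/d removed.
Biomass produced: P_X = Y_obs·Q·ΔS = 0.1880 × 3666 ≈ 689.3 kg VSS/d.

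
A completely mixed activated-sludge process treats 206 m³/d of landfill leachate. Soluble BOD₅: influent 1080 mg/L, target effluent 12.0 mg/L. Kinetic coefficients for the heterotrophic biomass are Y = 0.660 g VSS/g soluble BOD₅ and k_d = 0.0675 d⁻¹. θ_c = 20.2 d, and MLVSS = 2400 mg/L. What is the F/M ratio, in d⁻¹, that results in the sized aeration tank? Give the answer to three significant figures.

Steady-state biomass mass balance: V·X·(1 + k_d·θ_c) = Y·Q·(S₀ − S)·θ_c, so V = 0.660 × 206 × (1080 − 12.0) × 20.2 / [2400 × (1 + 0.0675 × 20.2)] = 2.93×10^6 / 5672 = 517.1 m³.
Food-to-microorganism ratio F/M = Q S₀ / (V X) = 206 × 1080 / (517.1 × 2400) = 0.1793 d⁻¹.

F/M ≈ 0.179 d⁻¹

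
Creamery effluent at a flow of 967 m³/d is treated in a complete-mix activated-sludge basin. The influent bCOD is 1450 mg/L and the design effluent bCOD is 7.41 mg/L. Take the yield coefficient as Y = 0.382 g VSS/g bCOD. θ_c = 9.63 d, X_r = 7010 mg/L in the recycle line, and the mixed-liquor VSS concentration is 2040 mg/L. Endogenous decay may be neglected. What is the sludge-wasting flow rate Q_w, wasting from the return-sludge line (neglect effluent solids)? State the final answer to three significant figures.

Biomass mass balance (decay neglected): V·X = Y·Q·(S₀ − S)·θ_c, so V = 0.382 × 967 × (1450 − 7.41) × 9.63 / 2040 = 2516 m³.
Q_w = (V·X)/(θ_c X_r) = 2516 × 2040 / (9.63 × 7010) = 76.02 m³/d.

Q_w ≈ 76.0 m³/d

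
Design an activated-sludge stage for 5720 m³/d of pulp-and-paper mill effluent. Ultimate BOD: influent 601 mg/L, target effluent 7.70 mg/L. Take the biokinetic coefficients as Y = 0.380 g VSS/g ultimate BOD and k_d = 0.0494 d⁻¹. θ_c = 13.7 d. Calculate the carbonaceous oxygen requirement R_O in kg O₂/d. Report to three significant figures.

R_O ≈ 2300 kg O₂/d

Observed yield with endogenous decay: Y_obs = Y / (1 + k_d·θ_c) = 0.380 / (1 + 0.0494 × 13.7) = 0.380 / 1.677 = 0.2266 g VSS/g ultimate BOD.
Mass of ultimate BOD removed per day: Q(S₀ − S) = 5720 × 593.3 g/m³ = 3394 kg/d.
P_X = Y_obs·Q·(S₀ − S) = 0.2266 × 3394 = 769.1 kg VSS/d.
Carbonaceous O₂ demand = substrate oxidised − cell-mass equivalent = 3394 − 1.42 × 769.1 = 2302 kg O₂/d.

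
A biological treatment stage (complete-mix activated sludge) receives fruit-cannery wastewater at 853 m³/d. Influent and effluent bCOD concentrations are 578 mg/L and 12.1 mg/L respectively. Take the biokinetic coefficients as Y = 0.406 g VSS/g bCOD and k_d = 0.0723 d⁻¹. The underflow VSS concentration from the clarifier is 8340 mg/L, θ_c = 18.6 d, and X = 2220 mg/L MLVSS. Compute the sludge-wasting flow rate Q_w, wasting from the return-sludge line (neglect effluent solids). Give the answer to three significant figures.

Q_w ≈ 10.0 m³/d

Steady-state biomass mass balance: V·X·(1 + k_d·θ_c) = Y·Q·(S₀ − S)·θ_c, so V = 0.406 × 853 × (578 − 12.1) × 18.6 / [2220 × (1 + 0.0723 × 18.6)] = 3.65×10^6 / 5205 = 700.3 m³.
Q_w = (V·X)/(θ_c X_r) = 700.3 × 2220 / (18.6 × 8340) = 10.02 m³/d.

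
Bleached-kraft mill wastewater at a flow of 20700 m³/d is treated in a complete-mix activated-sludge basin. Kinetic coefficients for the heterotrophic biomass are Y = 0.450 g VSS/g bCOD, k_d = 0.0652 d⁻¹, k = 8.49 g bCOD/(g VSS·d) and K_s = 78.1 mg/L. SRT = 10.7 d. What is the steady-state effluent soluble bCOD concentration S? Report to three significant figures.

Effluent substrate depends only on kinetics and SRT: S = K_s(1 + k_d θ_c) / [θ_c(Yk − k_d) − 1] = 78.1 × (1 + 0.0652 × 10.7) / [10.7 × (0.450 × 8.49 − 0.0652) − 1] = 132.6 / 39.18 = 3.384 mg/L.

S ≈ 3.38 mg/L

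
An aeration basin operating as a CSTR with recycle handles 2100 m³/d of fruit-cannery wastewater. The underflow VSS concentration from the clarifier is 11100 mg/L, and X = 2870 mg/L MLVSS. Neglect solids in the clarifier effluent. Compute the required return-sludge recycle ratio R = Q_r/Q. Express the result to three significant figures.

Mass balance around the secondary clarifier (neglecting effluent solids): R = X / (X_r − X) = 2870 / (11100 − 2870) = 0.3487.

R ≈ 0.349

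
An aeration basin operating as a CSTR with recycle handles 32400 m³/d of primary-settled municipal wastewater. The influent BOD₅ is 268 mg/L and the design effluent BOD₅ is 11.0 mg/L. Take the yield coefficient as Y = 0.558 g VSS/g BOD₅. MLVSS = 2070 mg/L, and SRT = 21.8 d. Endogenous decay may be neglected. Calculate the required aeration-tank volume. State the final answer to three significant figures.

V·X = Y·Q·ΔS·θ_c gives V = 0.558 × 32400 × (268 − 11.0) × 21.8 / 2070 = 48933 m³.

V ≈ 48900 m³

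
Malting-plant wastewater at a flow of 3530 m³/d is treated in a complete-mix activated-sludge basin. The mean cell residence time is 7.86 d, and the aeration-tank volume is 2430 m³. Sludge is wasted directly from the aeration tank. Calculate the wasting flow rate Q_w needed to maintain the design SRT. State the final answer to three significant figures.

Wasting from the aeration tank: Q_w = V / θ_c = 2430 / 7.86 = 309.2 m³/d.

Q_w ≈ 309 m³/d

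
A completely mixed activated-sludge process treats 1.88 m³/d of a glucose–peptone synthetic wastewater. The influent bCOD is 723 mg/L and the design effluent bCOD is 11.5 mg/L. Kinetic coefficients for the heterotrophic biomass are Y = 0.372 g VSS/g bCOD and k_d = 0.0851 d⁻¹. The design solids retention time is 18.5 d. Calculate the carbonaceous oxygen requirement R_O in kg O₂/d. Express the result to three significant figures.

R_O ≈ 1.06 kg O₂/d

The observed yield is Y_obs = Y/(1 + k_d·θ_c) = 0.372 / (1 + 0.0851 × 18.5) = 0.372 / 2.574 = 0.1445 g VSS per g bCOD removed.
ΔS = 723 − 11.5 = 711.5 mg/L, so the substrate removal rate is 1.88 × 711.5/1000 = 1.338 kg bCOD/d.
P_X = Y_obs·Q·(S₀ − S) = 0.1445 × 1.338 = 0.1933 kg VSS/d.
Carbonaceous O₂ demand = substrate oxidised − cell-mass equivalent = 1.338 − 1.42 × 0.1933 = 1.063 kg O₂/d.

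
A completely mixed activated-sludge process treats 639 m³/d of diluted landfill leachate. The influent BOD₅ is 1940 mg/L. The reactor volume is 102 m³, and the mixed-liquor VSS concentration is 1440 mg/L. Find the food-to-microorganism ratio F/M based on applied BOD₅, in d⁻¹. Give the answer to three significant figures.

F/M = applied load / biomass = Q·S₀/(V·X) = 639 × 1940 / (102.0 × 1440) = 8.440 d⁻¹.

F/M ≈ 8.44 d⁻¹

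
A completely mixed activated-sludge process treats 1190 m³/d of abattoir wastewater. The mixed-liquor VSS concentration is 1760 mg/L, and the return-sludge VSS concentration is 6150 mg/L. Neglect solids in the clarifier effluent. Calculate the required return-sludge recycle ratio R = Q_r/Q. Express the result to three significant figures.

R = Q_r/Q = X/(X_r − X) = 1760 / (6150 − 1760) = 0.4009.

R ≈ 0.401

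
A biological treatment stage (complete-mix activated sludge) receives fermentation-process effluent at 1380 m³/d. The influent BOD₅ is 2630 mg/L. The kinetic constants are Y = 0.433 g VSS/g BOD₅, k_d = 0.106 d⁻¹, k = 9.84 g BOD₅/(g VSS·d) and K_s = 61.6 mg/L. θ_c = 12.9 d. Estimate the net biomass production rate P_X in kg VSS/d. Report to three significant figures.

P_X ≈ 663 kg VSS/d

For a completely mixed reactor with recycle the Lawrence–McCarty relation gives S = K_s·(1 + k_d·θ_c) / [θ_c·(Y·k − k_d) − 1] = 61.6 × (1 + 0.106 × 12.9) / [12.9 × (0.433 × 9.84 − 0.106) − 1] = 145.8 / 52.60 = 2.773 mg/L.
The observed yield is Y_obs = Y/(1 + k_d·θ_c) = 0.433 / (1 + 0.106 × 12.9) = 0.433 / 2.367 = 0.1829 g VSS per g BOD₅ removed.
Mass of BOD₅ removed per day: Q(S₀ − S) = 1380 × 2627 g/m³ = 3626 kg/d.
Biomass produced: P_X = Y_obs·Q·ΔS = 0.1829 × 3626 ≈ 663.1 kg VSS/d.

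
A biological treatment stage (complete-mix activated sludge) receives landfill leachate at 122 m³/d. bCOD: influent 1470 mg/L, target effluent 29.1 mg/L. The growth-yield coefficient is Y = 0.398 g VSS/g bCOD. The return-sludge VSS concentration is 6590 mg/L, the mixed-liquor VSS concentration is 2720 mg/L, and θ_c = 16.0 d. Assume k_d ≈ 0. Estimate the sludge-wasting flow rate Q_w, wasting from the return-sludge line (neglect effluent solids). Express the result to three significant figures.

Q_w ≈ 10.6 m³/d

Biomass mass balance (decay neglected): V·X = Y·Q·(S₀ − S)·θ_c, so V = 0.398 × 122 × (1470 − 29.1) × 16.0 / 2720 = 411.6 m³.
Q_w = (V·X)/(θ_c X_r) = 411.6 × 2720 / (16.0 × 6590) = 10.62 m³/d.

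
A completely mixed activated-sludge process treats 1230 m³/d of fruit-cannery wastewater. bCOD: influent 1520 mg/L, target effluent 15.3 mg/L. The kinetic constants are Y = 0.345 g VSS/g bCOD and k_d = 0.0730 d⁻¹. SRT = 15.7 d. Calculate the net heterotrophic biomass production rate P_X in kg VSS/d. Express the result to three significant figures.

The observed yield is Y_obs = Y/(1 + k_d·θ_c) = 0.345 / (1 + 0.0730 × 15.7) = 0.345 / 2.146 = 0.1608 g VSS per g bCOD removed.
Q·(S₀ − S) = 1230 × (1520 − 15.3) × 10⁻³ = 1851 kg/d removed.
Net biomass production P_X = Y_obs × Q·(S₀ − S) = 0.1608 × 1851 = 297.5 kg VSS/d.

P_X ≈ 298 kg VSS/d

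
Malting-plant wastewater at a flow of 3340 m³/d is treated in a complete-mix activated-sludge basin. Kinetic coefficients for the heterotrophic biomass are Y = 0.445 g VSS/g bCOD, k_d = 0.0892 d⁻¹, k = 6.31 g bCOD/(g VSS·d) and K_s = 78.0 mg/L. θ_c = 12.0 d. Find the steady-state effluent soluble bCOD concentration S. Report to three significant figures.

Effluent substrate depends only on kinetics and SRT: S = K_s(1 + k_d θ_c) / [θ_c(Yk − k_d) − 1] = 78.0 × (1 + 0.0892 × 12.0) / [12.0 × (0.445 × 6.31 − 0.0892) − 1] = 161.5 / 31.62 = 5.106 mg/L.

S ≈ 5.11 mg/L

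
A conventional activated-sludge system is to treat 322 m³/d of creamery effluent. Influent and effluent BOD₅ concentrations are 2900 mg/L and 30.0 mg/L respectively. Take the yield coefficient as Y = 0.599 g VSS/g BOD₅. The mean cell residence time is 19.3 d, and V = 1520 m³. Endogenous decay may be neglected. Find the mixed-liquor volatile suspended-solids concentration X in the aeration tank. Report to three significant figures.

Without decay, X = Y Q (S₀−S) θ_c / V = 0.599 × 322 × (2900 − 30.0) × 19.3 / 1520 = 7029 mg/L.

X ≈ 7030 mg/L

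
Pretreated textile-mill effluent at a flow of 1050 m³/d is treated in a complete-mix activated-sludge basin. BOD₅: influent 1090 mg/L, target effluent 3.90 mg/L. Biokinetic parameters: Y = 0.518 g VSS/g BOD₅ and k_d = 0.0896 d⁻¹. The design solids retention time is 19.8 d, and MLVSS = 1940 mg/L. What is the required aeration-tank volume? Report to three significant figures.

From the SRT design equation V = Y Q (S₀−S) θ_c / [X (1 + k_d θ_c)] = 0.518 × 1050 × (1090 − 3.90) × 19.8 / [1940 × (1 + 0.0896 × 19.8)] = 1.17×10^7 / 5382 = 2173 m³.

V ≈ 2170 m³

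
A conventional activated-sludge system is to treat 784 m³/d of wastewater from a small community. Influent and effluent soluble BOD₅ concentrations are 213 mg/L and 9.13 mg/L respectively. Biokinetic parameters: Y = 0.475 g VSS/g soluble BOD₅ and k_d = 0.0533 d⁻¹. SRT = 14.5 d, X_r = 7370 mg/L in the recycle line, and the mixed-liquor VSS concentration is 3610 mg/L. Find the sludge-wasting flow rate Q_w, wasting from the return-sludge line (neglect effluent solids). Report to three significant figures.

From the SRT design equation V = Y Q (S₀−S) θ_c / [X (1 + k_d θ_c)] = 0.475 × 784 × (213 − 9.13) × 14.5 / [3610 × (1 + 0.0533 × 14.5)] = 1.1×10^6 / 6400 = 172.0 m³.
Q_w = (V·X)/(θ_c X_r) = 172.0 × 3610 / (14.5 × 7370) = 5.811 m³/d.

Q_w ≈ 5.81 m³/d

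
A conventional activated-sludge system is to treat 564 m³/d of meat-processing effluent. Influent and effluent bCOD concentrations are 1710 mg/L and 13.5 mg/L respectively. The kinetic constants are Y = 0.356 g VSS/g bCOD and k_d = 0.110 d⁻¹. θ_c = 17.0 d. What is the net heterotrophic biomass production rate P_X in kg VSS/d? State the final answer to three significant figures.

P_X ≈ 119 kg VSS/d

Y_obs = Y / (1 + k_d θ_c) = 0.356 / (1 + 0.110 × 17.0) = 0.356 / 2.870 = 0.1240.
Substrate removed = Q·(S₀ − S) = 564 m³/d × (1710 − 13.5) g/m³ = 9.57×10^5 g/d = 956.8 kg/d.
So the net sludge growth is P_X = 0.1240 × 956.8 = 118.7 kg VSS/d.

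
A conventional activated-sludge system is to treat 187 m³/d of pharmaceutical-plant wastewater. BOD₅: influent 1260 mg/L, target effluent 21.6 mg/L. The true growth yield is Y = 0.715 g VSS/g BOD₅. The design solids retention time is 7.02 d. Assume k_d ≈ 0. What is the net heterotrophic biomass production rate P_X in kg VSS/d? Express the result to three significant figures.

P_X ≈ 166 kg VSS/d

No decay correction is needed, so Y_obs = Y = 0.715.
Q·(S₀ − S) = 187 × (1260 − 21.6) × 10⁻³ = 231.6 kg/d removed.
P_X = Y_obs · Q(S₀ − S) = 0.7150 × 231.6 = 165.6 kg VSS/d.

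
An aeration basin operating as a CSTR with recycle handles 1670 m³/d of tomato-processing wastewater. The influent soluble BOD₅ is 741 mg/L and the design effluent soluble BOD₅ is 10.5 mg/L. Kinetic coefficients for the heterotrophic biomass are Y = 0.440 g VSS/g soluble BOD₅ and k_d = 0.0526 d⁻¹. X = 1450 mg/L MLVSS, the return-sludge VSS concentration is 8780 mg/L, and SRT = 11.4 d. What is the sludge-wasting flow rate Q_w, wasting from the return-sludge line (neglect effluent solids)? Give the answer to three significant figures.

Q_w ≈ 38.2 m³/d

Steady-state biomass mass balance: V·X·(1 + k_d·θ_c) = Y·Q·(S₀ − S)·θ_c, so V = 0.440 × 1670 × (741 − 10.5) × 11.4 / [1450 × (1 + 0.0526 × 11.4)] = 6.12×10^6 / 2319 = 2638 m³.
θ_c = V·X/(Q_w·X_r) when wasting from the recycle, so Q_w = V·X/(θ_c·X_r) = 2638 × 1450 / (11.4 × 8780) = 38.22 m³/d.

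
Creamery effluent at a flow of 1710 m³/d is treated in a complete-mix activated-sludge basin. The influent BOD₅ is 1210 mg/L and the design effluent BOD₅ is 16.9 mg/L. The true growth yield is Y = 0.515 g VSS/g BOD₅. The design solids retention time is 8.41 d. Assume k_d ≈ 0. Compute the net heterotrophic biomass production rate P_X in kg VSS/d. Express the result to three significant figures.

P_X ≈ 1050 kg VSS/d

With endogenous decay neglected, the observed yield equals the true yield: Y_obs = Y = 0.515 g VSS/g BOD₅.
ΔS = 1210 − 16.9 = 1193 mg/L, so the substrate removal rate is 1710 × 1193/1000 = 2040 kg BOD₅/d.
So the net sludge growth is P_X = 0.5150 × 2040 = 1051 kg VSS/d.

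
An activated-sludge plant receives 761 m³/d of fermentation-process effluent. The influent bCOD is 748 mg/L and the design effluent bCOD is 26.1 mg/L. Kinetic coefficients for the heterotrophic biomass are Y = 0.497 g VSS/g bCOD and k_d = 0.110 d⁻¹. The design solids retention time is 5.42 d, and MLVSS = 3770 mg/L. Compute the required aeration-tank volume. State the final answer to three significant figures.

V ≈ 246 m³

Steady-state biomass mass balance: V·X·(1 + k_d·θ_c) = Y·Q·(S₀ − S)·θ_c, so V = 0.497 × 761 × (748 − 26.1) × 5.42 / [3770 × (1 + 0.110 × 5.42)] = 1.48×10^6 / 6018 = 245.9 m³.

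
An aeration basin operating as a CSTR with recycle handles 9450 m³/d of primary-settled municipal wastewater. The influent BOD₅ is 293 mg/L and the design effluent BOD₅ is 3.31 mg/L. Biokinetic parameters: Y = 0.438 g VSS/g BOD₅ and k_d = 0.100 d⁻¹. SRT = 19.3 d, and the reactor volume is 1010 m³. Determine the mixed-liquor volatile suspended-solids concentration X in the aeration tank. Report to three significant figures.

X ≈ 7820 mg/L

X = Y·Q·ΔS·θ_c / [V·(1 + k_d θ_c)] = 0.438 × 9450 × (293 − 3.31) × 19.3 / [1010 × (1 + 0.100 × 19.3)] = 7820 mg/L.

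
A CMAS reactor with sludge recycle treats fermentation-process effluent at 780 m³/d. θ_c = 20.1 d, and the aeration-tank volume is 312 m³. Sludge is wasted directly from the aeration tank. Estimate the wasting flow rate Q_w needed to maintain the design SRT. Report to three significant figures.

Q_w ≈ 15.5 m³/d

Wasting from the aeration tank: Q_w = V / θ_c = 312.0 / 20.1 = 15.52 m³/d.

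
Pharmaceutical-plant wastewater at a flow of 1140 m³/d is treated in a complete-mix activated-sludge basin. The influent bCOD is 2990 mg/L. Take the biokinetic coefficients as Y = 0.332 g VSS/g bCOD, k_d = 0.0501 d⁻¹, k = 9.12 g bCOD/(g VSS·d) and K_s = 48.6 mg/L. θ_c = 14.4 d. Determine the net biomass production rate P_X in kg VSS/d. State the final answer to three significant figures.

P_X ≈ 657 kg VSS/d

For a completely mixed reactor with recycle the Lawrence–McCarty relation gives S = K_s·(1 + k_d·θ_c) / [θ_c·(Y·k − k_d) − 1] = 48.6 × (1 + 0.0501 × 14.4) / [14.4 × (0.332 × 9.12 − 0.0501) − 1] = 83.66 / 41.88 = 1.998 mg/L.
The observed yield is Y_obs = Y/(1 + k_d·θ_c) = 0.332 / (1 + 0.0501 × 14.4) = 0.332 / 1.721 = 0.1929 g VSS per g bCOD removed.
Mass of bCOD removed per day: Q(S₀ − S) = 1140 × 2988 g/m³ = 3406 kg/d.
Biomass produced: P_X = Y_obs·Q·ΔS = 0.1929 × 3406 ≈ 656.9 kg VSS/d.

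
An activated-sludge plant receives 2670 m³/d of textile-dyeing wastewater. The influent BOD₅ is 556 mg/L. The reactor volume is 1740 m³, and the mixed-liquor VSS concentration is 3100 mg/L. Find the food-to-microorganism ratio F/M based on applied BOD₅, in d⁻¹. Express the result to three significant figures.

F/M = applied load / biomass = Q·S₀/(V·X) = 2670 × 556 / (1740 × 3100) = 0.2752 d⁻¹.

F/M ≈ 0.275 d⁻¹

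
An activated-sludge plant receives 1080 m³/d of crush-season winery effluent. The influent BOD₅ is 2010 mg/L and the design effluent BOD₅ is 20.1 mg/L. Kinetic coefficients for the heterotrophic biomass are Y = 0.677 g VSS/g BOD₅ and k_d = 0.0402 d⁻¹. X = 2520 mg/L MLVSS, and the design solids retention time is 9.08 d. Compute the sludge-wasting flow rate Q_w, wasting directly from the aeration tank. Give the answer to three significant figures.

From the SRT design equation V = Y Q (S₀−S) θ_c / [X (1 + k_d θ_c)] = 0.677 × 1080 × (2010 − 20.1) × 9.08 / [2520 × (1 + 0.0402 × 9.08)] = 1.32×10^7 / 3440 = 3841 m³.
With mixed-liquor wasting, θ_c = V/Q_w, so Q_w = V/θ_c = 3841/9.08 = 423.0 m³/d.

Q_w ≈ 423 m³/d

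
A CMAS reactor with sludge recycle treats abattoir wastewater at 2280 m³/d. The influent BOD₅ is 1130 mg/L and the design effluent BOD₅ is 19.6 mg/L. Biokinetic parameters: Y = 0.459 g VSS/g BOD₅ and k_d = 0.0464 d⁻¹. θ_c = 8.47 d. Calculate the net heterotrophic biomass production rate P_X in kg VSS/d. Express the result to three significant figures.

Correct the yield for decay: Y_obs = Y/(1 + k_d θ_c) = 0.459 / (1 + 0.0464 × 8.47) = 0.459 / 1.393 = 0.3295.
ΔS = 1130 − 19.6 = 1110 mg/L, so the substrate removal rate is 2280 × 1110/1000 = 2532 kg BOD₅/d.
Net biomass production P_X = Y_obs × Q·(S₀ − S) = 0.3295 × 2532 = 834.2 kg VSS/d.

P_X ≈ 834 kg VSS/d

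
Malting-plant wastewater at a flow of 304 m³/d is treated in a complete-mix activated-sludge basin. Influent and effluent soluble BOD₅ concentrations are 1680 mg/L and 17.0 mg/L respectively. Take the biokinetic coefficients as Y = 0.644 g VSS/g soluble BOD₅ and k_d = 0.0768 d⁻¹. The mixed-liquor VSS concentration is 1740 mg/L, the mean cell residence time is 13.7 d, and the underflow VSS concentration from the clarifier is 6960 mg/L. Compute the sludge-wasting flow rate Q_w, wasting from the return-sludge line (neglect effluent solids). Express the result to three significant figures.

From the SRT design equation V = Y Q (S₀−S) θ_c / [X (1 + k_d θ_c)] = 0.644 × 304 × (1680 − 17.0) × 13.7 / [1740 × (1 + 0.0768 × 13.7)] = 4.46×10^6 / 3571 = 1249 m³.
Q_w = (V·X)/(θ_c X_r) = 1249 × 1740 / (13.7 × 6960) = 22.79 m³/d.

Q_w ≈ 22.8 m³/d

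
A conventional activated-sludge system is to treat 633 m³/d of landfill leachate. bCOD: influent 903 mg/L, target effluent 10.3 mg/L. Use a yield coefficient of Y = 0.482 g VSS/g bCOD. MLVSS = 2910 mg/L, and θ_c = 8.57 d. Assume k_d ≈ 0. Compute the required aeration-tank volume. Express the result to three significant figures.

Biomass mass balance (decay neglected): V·X = Y·Q·(S₀ − S)·θ_c, so V = 0.482 × 633 × (903 − 10.3) × 8.57 / 2910 = 802.1 m³.

V ≈ 802 m³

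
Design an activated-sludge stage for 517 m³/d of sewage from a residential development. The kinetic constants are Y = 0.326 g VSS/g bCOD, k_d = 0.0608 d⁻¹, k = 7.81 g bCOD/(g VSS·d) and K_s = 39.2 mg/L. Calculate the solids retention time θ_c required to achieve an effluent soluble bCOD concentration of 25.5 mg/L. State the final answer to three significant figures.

At the target effluent, Y k S/(K_s+S) = 0.326×7.81×25.5/64.70 = 1.003 d⁻¹.
θ_c = 1/(μ − k_d) = 1/(1.003 − 0.0608) = 1/0.9427 = 1.061 d.

θ_c ≈ 1.06 d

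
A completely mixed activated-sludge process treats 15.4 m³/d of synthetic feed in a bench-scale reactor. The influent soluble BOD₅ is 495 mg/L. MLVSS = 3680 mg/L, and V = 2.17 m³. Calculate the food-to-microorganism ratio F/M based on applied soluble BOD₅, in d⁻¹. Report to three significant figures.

F/M ≈ 0.955 d⁻¹

F/M = Q·S₀ / (V·X) = 15.4 × 495 / (2.170 × 3680) = 0.9546 g soluble BOD₅·(g VSS·d)⁻¹.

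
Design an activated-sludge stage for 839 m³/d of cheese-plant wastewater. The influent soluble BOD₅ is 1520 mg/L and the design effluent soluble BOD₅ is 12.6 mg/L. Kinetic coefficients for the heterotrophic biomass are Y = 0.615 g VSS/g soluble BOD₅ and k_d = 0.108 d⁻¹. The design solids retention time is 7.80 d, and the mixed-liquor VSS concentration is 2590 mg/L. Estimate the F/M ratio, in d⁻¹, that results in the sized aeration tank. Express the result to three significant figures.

Steady-state biomass mass balance: V·X·(1 + k_d·θ_c) = Y·Q·(S₀ − S)·θ_c, so V = 0.615 × 839 × (1520 − 12.6) × 7.80 / [2590 × (1 + 0.108 × 7.80)] = 6.07×10^6 / 4772 = 1271 m³.
Food-to-microorganism ratio F/M = Q S₀ / (V X) = 839 × 1520 / (1271 × 2590) = 0.3873 d⁻¹.

F/M ≈ 0.387 d⁻¹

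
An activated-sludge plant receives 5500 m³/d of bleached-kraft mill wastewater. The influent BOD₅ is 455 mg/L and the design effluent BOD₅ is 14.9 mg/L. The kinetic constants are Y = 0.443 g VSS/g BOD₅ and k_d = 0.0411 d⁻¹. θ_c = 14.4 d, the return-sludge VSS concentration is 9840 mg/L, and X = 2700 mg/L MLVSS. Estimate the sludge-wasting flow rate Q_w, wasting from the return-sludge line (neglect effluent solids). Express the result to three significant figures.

Rearranging the biomass balance for a CMAS with decay, V = Y·Q·ΔS·θ_c / [X·(1+k_d θ_c)] = 0.443 × 5500 × (455 − 14.9) × 14.4 / [2700 × (1 + 0.0411 × 14.4)] = 1.54×10^7 / 4298 = 3593 m³.
θ_c = V·X/(Q_w·X_r) when wasting from the recycle, so Q_w = V·X/(θ_c·X_r) = 3593 × 2700 / (14.4 × 9840) = 68.46 m³/d.

Q_w ≈ 68.5 m³/d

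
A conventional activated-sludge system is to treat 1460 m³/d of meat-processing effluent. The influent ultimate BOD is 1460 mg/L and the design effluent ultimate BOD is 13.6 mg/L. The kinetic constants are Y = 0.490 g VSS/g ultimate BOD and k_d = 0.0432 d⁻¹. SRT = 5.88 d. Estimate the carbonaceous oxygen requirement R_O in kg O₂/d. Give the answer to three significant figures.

Y_obs = Y / (1 + k_d θ_c) = 0.490 / (1 + 0.0432 × 5.88) = 0.490 / 1.254 = 0.3907.
Substrate removed = Q·(S₀ − S) = 1460 m³/d × (1460 − 13.6) g/m³ = 2.11×10^6 g/d = 2112 kg/d.
P_X = Y_obs·Q·(S₀ − S) = 0.3907 × 2112 = 825.2 kg VSS/d.
Carbonaceous O₂ demand = substrate oxidised − cell-mass equivalent = 2112 − 1.42 × 825.2 = 940.0 kg O₂/d.

R_O ≈ 940 kg O₂/d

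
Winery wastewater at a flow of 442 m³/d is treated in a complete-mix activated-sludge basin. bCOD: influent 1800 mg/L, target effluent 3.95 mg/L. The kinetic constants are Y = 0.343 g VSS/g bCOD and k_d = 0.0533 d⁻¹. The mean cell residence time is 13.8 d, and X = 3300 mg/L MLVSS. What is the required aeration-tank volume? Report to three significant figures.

V ≈ 656 m³

Rearranging the biomass balance for a CMAS with decay, V = Y·Q·ΔS·θ_c / [X·(1+k_d θ_c)] = 0.343 × 442 × (1800 − 3.95) × 13.8 / [3300 × (1 + 0.0533 × 13.8)] = 3.76×10^6 / 5727 = 656.1 m³.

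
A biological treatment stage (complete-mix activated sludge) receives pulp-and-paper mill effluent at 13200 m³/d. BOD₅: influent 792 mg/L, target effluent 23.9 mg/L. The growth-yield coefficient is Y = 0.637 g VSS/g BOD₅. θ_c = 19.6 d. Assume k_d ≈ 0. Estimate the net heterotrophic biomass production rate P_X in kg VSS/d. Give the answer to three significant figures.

No decay correction is needed, so Y_obs = Y = 0.637.
Substrate removed = Q·(S₀ − S) = 13200 m³/d × (792 − 23.9) g/m³ = 1.01×10^7 g/d = 10139 kg/d.
Net biomass production P_X = Y_obs × Q·(S₀ − S) = 0.6370 × 10139 = 6458 kg VSS/d.

P_X ≈ 6460 kg VSS/d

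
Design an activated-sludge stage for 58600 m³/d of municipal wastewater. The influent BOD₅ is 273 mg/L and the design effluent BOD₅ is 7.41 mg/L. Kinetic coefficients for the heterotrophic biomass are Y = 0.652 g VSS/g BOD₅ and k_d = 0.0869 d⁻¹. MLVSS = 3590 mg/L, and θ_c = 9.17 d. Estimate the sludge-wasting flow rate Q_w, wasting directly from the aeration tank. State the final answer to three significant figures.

Q_w ≈ 1570 m³/d

From the SRT design equation V = Y Q (S₀−S) θ_c / [X (1 + k_d θ_c)] = 0.652 × 58600 × (273 − 7.41) × 9.17 / [3590 × (1 + 0.0869 × 9.17)] = 9.31×10^7 / 6451 = 14425 m³.
With mixed-liquor wasting, θ_c = V/Q_w, so Q_w = V/θ_c = 14425/9.17 = 1573 m³/d.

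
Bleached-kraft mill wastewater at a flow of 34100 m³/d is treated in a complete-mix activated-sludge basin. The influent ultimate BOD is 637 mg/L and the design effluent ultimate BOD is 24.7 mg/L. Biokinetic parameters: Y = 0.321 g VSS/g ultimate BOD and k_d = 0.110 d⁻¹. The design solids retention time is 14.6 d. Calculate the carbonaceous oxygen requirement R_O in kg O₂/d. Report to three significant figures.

The observed yield is Y_obs = Y/(1 + k_d·θ_c) = 0.321 / (1 + 0.110 × 14.6) = 0.321 / 2.606 = 0.1232 g VSS per g ultimate BOD removed.
Substrate removed = Q·(S₀ − S) = 34100 m³/d × (637 − 24.7) g/m³ = 2.09×10^7 g/d = 20879 kg/d.
P_X = Y_obs·Q·(S₀ − S) = 0.1232 × 20879 = 2572 kg VSS/d.
R_O = Q·(S₀ − S) − 1.42·P_X = 20879 − 1.42 × 2572 = 17227 kg O₂/d.

R_O ≈ 17200 kg O₂/d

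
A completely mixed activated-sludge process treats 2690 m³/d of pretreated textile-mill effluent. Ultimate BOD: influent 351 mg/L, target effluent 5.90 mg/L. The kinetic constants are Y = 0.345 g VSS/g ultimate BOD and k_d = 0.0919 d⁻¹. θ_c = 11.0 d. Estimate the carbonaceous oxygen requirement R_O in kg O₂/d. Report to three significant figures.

R_O ≈ 702 kg O₂/d

Observed yield with endogenous decay: Y_obs = Y / (1 + k_d·θ_c) = 0.345 / (1 + 0.0919 × 11.0) = 0.345 / 2.011 = 0.1716 g VSS/g ultimate BOD.
ΔS = 351 − 5.90 = 345.1 mg/L, so the substrate removal rate is 2690 × 345.1/1000 = 928.3 kg ultimate BOD/d.
Net sludge production P_X = 0.1716 × 928.3 = 159.3 kg VSS/d.
R_O = Q·(S₀ − S) − 1.42·P_X = 928.3 − 1.42 × 159.3 = 702.2 kg O₂/d.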